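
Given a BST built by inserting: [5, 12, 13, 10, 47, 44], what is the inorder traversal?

Tree insertion order: [5, 12, 13, 10, 47, 44]
Tree (level-order array): [5, None, 12, 10, 13, None, None, None, 47, 44]
Inorder traversal: [5, 10, 12, 13, 44, 47]


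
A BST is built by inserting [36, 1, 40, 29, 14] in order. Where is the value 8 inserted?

Starting tree (level order): [36, 1, 40, None, 29, None, None, 14]
Insertion path: 36 -> 1 -> 29 -> 14
Result: insert 8 as left child of 14
Final tree (level order): [36, 1, 40, None, 29, None, None, 14, None, 8]


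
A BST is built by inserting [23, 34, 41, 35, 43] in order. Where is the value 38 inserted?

Starting tree (level order): [23, None, 34, None, 41, 35, 43]
Insertion path: 23 -> 34 -> 41 -> 35
Result: insert 38 as right child of 35
Final tree (level order): [23, None, 34, None, 41, 35, 43, None, 38]


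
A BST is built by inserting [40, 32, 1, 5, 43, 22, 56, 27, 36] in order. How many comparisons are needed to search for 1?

Search path for 1: 40 -> 32 -> 1
Found: True
Comparisons: 3


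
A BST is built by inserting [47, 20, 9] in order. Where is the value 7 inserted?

Starting tree (level order): [47, 20, None, 9]
Insertion path: 47 -> 20 -> 9
Result: insert 7 as left child of 9
Final tree (level order): [47, 20, None, 9, None, 7]


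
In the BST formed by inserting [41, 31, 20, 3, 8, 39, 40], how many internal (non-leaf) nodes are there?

Tree built from: [41, 31, 20, 3, 8, 39, 40]
Tree (level-order array): [41, 31, None, 20, 39, 3, None, None, 40, None, 8]
Rule: An internal node has at least one child.
Per-node child counts:
  node 41: 1 child(ren)
  node 31: 2 child(ren)
  node 20: 1 child(ren)
  node 3: 1 child(ren)
  node 8: 0 child(ren)
  node 39: 1 child(ren)
  node 40: 0 child(ren)
Matching nodes: [41, 31, 20, 3, 39]
Count of internal (non-leaf) nodes: 5


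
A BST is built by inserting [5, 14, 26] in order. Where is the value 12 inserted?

Starting tree (level order): [5, None, 14, None, 26]
Insertion path: 5 -> 14
Result: insert 12 as left child of 14
Final tree (level order): [5, None, 14, 12, 26]


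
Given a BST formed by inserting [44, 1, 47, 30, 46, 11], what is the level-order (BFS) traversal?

Tree insertion order: [44, 1, 47, 30, 46, 11]
Tree (level-order array): [44, 1, 47, None, 30, 46, None, 11]
BFS from the root, enqueuing left then right child of each popped node:
  queue [44] -> pop 44, enqueue [1, 47], visited so far: [44]
  queue [1, 47] -> pop 1, enqueue [30], visited so far: [44, 1]
  queue [47, 30] -> pop 47, enqueue [46], visited so far: [44, 1, 47]
  queue [30, 46] -> pop 30, enqueue [11], visited so far: [44, 1, 47, 30]
  queue [46, 11] -> pop 46, enqueue [none], visited so far: [44, 1, 47, 30, 46]
  queue [11] -> pop 11, enqueue [none], visited so far: [44, 1, 47, 30, 46, 11]
Result: [44, 1, 47, 30, 46, 11]


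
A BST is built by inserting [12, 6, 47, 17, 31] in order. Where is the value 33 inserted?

Starting tree (level order): [12, 6, 47, None, None, 17, None, None, 31]
Insertion path: 12 -> 47 -> 17 -> 31
Result: insert 33 as right child of 31
Final tree (level order): [12, 6, 47, None, None, 17, None, None, 31, None, 33]


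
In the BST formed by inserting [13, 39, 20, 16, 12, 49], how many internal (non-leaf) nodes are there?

Tree built from: [13, 39, 20, 16, 12, 49]
Tree (level-order array): [13, 12, 39, None, None, 20, 49, 16]
Rule: An internal node has at least one child.
Per-node child counts:
  node 13: 2 child(ren)
  node 12: 0 child(ren)
  node 39: 2 child(ren)
  node 20: 1 child(ren)
  node 16: 0 child(ren)
  node 49: 0 child(ren)
Matching nodes: [13, 39, 20]
Count of internal (non-leaf) nodes: 3


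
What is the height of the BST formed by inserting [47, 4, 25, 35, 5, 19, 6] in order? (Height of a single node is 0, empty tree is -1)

Insertion order: [47, 4, 25, 35, 5, 19, 6]
Tree (level-order array): [47, 4, None, None, 25, 5, 35, None, 19, None, None, 6]
Compute height bottom-up (empty subtree = -1):
  height(6) = 1 + max(-1, -1) = 0
  height(19) = 1 + max(0, -1) = 1
  height(5) = 1 + max(-1, 1) = 2
  height(35) = 1 + max(-1, -1) = 0
  height(25) = 1 + max(2, 0) = 3
  height(4) = 1 + max(-1, 3) = 4
  height(47) = 1 + max(4, -1) = 5
Height = 5


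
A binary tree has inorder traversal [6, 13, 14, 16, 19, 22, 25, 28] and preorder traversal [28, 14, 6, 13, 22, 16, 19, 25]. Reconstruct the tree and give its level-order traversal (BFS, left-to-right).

Inorder:  [6, 13, 14, 16, 19, 22, 25, 28]
Preorder: [28, 14, 6, 13, 22, 16, 19, 25]
Algorithm: preorder visits root first, so consume preorder in order;
for each root, split the current inorder slice at that value into
left-subtree inorder and right-subtree inorder, then recurse.
Recursive splits:
  root=28; inorder splits into left=[6, 13, 14, 16, 19, 22, 25], right=[]
  root=14; inorder splits into left=[6, 13], right=[16, 19, 22, 25]
  root=6; inorder splits into left=[], right=[13]
  root=13; inorder splits into left=[], right=[]
  root=22; inorder splits into left=[16, 19], right=[25]
  root=16; inorder splits into left=[], right=[19]
  root=19; inorder splits into left=[], right=[]
  root=25; inorder splits into left=[], right=[]
Reconstructed level-order: [28, 14, 6, 22, 13, 16, 25, 19]


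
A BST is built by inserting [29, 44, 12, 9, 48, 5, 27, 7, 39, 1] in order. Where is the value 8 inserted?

Starting tree (level order): [29, 12, 44, 9, 27, 39, 48, 5, None, None, None, None, None, None, None, 1, 7]
Insertion path: 29 -> 12 -> 9 -> 5 -> 7
Result: insert 8 as right child of 7
Final tree (level order): [29, 12, 44, 9, 27, 39, 48, 5, None, None, None, None, None, None, None, 1, 7, None, None, None, 8]


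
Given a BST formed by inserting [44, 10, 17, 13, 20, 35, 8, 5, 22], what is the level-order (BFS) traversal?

Tree insertion order: [44, 10, 17, 13, 20, 35, 8, 5, 22]
Tree (level-order array): [44, 10, None, 8, 17, 5, None, 13, 20, None, None, None, None, None, 35, 22]
BFS from the root, enqueuing left then right child of each popped node:
  queue [44] -> pop 44, enqueue [10], visited so far: [44]
  queue [10] -> pop 10, enqueue [8, 17], visited so far: [44, 10]
  queue [8, 17] -> pop 8, enqueue [5], visited so far: [44, 10, 8]
  queue [17, 5] -> pop 17, enqueue [13, 20], visited so far: [44, 10, 8, 17]
  queue [5, 13, 20] -> pop 5, enqueue [none], visited so far: [44, 10, 8, 17, 5]
  queue [13, 20] -> pop 13, enqueue [none], visited so far: [44, 10, 8, 17, 5, 13]
  queue [20] -> pop 20, enqueue [35], visited so far: [44, 10, 8, 17, 5, 13, 20]
  queue [35] -> pop 35, enqueue [22], visited so far: [44, 10, 8, 17, 5, 13, 20, 35]
  queue [22] -> pop 22, enqueue [none], visited so far: [44, 10, 8, 17, 5, 13, 20, 35, 22]
Result: [44, 10, 8, 17, 5, 13, 20, 35, 22]


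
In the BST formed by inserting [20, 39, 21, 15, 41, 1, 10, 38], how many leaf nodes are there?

Tree built from: [20, 39, 21, 15, 41, 1, 10, 38]
Tree (level-order array): [20, 15, 39, 1, None, 21, 41, None, 10, None, 38]
Rule: A leaf has 0 children.
Per-node child counts:
  node 20: 2 child(ren)
  node 15: 1 child(ren)
  node 1: 1 child(ren)
  node 10: 0 child(ren)
  node 39: 2 child(ren)
  node 21: 1 child(ren)
  node 38: 0 child(ren)
  node 41: 0 child(ren)
Matching nodes: [10, 38, 41]
Count of leaf nodes: 3


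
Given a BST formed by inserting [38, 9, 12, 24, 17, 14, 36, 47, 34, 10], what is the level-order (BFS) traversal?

Tree insertion order: [38, 9, 12, 24, 17, 14, 36, 47, 34, 10]
Tree (level-order array): [38, 9, 47, None, 12, None, None, 10, 24, None, None, 17, 36, 14, None, 34]
BFS from the root, enqueuing left then right child of each popped node:
  queue [38] -> pop 38, enqueue [9, 47], visited so far: [38]
  queue [9, 47] -> pop 9, enqueue [12], visited so far: [38, 9]
  queue [47, 12] -> pop 47, enqueue [none], visited so far: [38, 9, 47]
  queue [12] -> pop 12, enqueue [10, 24], visited so far: [38, 9, 47, 12]
  queue [10, 24] -> pop 10, enqueue [none], visited so far: [38, 9, 47, 12, 10]
  queue [24] -> pop 24, enqueue [17, 36], visited so far: [38, 9, 47, 12, 10, 24]
  queue [17, 36] -> pop 17, enqueue [14], visited so far: [38, 9, 47, 12, 10, 24, 17]
  queue [36, 14] -> pop 36, enqueue [34], visited so far: [38, 9, 47, 12, 10, 24, 17, 36]
  queue [14, 34] -> pop 14, enqueue [none], visited so far: [38, 9, 47, 12, 10, 24, 17, 36, 14]
  queue [34] -> pop 34, enqueue [none], visited so far: [38, 9, 47, 12, 10, 24, 17, 36, 14, 34]
Result: [38, 9, 47, 12, 10, 24, 17, 36, 14, 34]


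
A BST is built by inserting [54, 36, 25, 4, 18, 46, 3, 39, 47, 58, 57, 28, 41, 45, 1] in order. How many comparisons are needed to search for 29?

Search path for 29: 54 -> 36 -> 25 -> 28
Found: False
Comparisons: 4


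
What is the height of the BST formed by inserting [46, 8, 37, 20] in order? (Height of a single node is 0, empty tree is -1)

Insertion order: [46, 8, 37, 20]
Tree (level-order array): [46, 8, None, None, 37, 20]
Compute height bottom-up (empty subtree = -1):
  height(20) = 1 + max(-1, -1) = 0
  height(37) = 1 + max(0, -1) = 1
  height(8) = 1 + max(-1, 1) = 2
  height(46) = 1 + max(2, -1) = 3
Height = 3


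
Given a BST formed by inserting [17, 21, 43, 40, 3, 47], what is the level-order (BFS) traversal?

Tree insertion order: [17, 21, 43, 40, 3, 47]
Tree (level-order array): [17, 3, 21, None, None, None, 43, 40, 47]
BFS from the root, enqueuing left then right child of each popped node:
  queue [17] -> pop 17, enqueue [3, 21], visited so far: [17]
  queue [3, 21] -> pop 3, enqueue [none], visited so far: [17, 3]
  queue [21] -> pop 21, enqueue [43], visited so far: [17, 3, 21]
  queue [43] -> pop 43, enqueue [40, 47], visited so far: [17, 3, 21, 43]
  queue [40, 47] -> pop 40, enqueue [none], visited so far: [17, 3, 21, 43, 40]
  queue [47] -> pop 47, enqueue [none], visited so far: [17, 3, 21, 43, 40, 47]
Result: [17, 3, 21, 43, 40, 47]


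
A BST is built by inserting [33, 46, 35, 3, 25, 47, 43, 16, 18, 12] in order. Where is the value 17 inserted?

Starting tree (level order): [33, 3, 46, None, 25, 35, 47, 16, None, None, 43, None, None, 12, 18]
Insertion path: 33 -> 3 -> 25 -> 16 -> 18
Result: insert 17 as left child of 18
Final tree (level order): [33, 3, 46, None, 25, 35, 47, 16, None, None, 43, None, None, 12, 18, None, None, None, None, 17]


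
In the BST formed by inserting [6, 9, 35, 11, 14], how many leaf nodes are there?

Tree built from: [6, 9, 35, 11, 14]
Tree (level-order array): [6, None, 9, None, 35, 11, None, None, 14]
Rule: A leaf has 0 children.
Per-node child counts:
  node 6: 1 child(ren)
  node 9: 1 child(ren)
  node 35: 1 child(ren)
  node 11: 1 child(ren)
  node 14: 0 child(ren)
Matching nodes: [14]
Count of leaf nodes: 1


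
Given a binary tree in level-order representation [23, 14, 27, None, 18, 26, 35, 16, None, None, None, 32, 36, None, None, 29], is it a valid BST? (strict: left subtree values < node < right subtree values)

Level-order array: [23, 14, 27, None, 18, 26, 35, 16, None, None, None, 32, 36, None, None, 29]
Validate using subtree bounds (lo, hi): at each node, require lo < value < hi,
then recurse left with hi=value and right with lo=value.
Preorder trace (stopping at first violation):
  at node 23 with bounds (-inf, +inf): OK
  at node 14 with bounds (-inf, 23): OK
  at node 18 with bounds (14, 23): OK
  at node 16 with bounds (14, 18): OK
  at node 27 with bounds (23, +inf): OK
  at node 26 with bounds (23, 27): OK
  at node 35 with bounds (27, +inf): OK
  at node 32 with bounds (27, 35): OK
  at node 29 with bounds (27, 32): OK
  at node 36 with bounds (35, +inf): OK
No violation found at any node.
Result: Valid BST


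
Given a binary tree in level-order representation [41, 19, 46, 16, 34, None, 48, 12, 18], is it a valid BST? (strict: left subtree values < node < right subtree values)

Level-order array: [41, 19, 46, 16, 34, None, 48, 12, 18]
Validate using subtree bounds (lo, hi): at each node, require lo < value < hi,
then recurse left with hi=value and right with lo=value.
Preorder trace (stopping at first violation):
  at node 41 with bounds (-inf, +inf): OK
  at node 19 with bounds (-inf, 41): OK
  at node 16 with bounds (-inf, 19): OK
  at node 12 with bounds (-inf, 16): OK
  at node 18 with bounds (16, 19): OK
  at node 34 with bounds (19, 41): OK
  at node 46 with bounds (41, +inf): OK
  at node 48 with bounds (46, +inf): OK
No violation found at any node.
Result: Valid BST


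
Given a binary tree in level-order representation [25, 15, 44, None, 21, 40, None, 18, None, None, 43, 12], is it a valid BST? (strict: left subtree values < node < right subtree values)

Level-order array: [25, 15, 44, None, 21, 40, None, 18, None, None, 43, 12]
Validate using subtree bounds (lo, hi): at each node, require lo < value < hi,
then recurse left with hi=value and right with lo=value.
Preorder trace (stopping at first violation):
  at node 25 with bounds (-inf, +inf): OK
  at node 15 with bounds (-inf, 25): OK
  at node 21 with bounds (15, 25): OK
  at node 18 with bounds (15, 21): OK
  at node 12 with bounds (15, 18): VIOLATION
Node 12 violates its bound: not (15 < 12 < 18).
Result: Not a valid BST


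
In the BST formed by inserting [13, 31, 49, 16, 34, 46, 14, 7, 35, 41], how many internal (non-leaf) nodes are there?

Tree built from: [13, 31, 49, 16, 34, 46, 14, 7, 35, 41]
Tree (level-order array): [13, 7, 31, None, None, 16, 49, 14, None, 34, None, None, None, None, 46, 35, None, None, 41]
Rule: An internal node has at least one child.
Per-node child counts:
  node 13: 2 child(ren)
  node 7: 0 child(ren)
  node 31: 2 child(ren)
  node 16: 1 child(ren)
  node 14: 0 child(ren)
  node 49: 1 child(ren)
  node 34: 1 child(ren)
  node 46: 1 child(ren)
  node 35: 1 child(ren)
  node 41: 0 child(ren)
Matching nodes: [13, 31, 16, 49, 34, 46, 35]
Count of internal (non-leaf) nodes: 7


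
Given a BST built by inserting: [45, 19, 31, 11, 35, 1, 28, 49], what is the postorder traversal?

Tree insertion order: [45, 19, 31, 11, 35, 1, 28, 49]
Tree (level-order array): [45, 19, 49, 11, 31, None, None, 1, None, 28, 35]
Postorder traversal: [1, 11, 28, 35, 31, 19, 49, 45]


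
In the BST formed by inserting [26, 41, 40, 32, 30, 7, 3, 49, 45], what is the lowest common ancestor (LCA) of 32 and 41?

Tree insertion order: [26, 41, 40, 32, 30, 7, 3, 49, 45]
Tree (level-order array): [26, 7, 41, 3, None, 40, 49, None, None, 32, None, 45, None, 30]
In a BST, the LCA of p=32, q=41 is the first node v on the
root-to-leaf path with p <= v <= q (go left if both < v, right if both > v).
Walk from root:
  at 26: both 32 and 41 > 26, go right
  at 41: 32 <= 41 <= 41, this is the LCA
LCA = 41


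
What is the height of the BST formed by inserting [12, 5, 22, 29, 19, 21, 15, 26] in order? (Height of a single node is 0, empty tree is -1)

Insertion order: [12, 5, 22, 29, 19, 21, 15, 26]
Tree (level-order array): [12, 5, 22, None, None, 19, 29, 15, 21, 26]
Compute height bottom-up (empty subtree = -1):
  height(5) = 1 + max(-1, -1) = 0
  height(15) = 1 + max(-1, -1) = 0
  height(21) = 1 + max(-1, -1) = 0
  height(19) = 1 + max(0, 0) = 1
  height(26) = 1 + max(-1, -1) = 0
  height(29) = 1 + max(0, -1) = 1
  height(22) = 1 + max(1, 1) = 2
  height(12) = 1 + max(0, 2) = 3
Height = 3


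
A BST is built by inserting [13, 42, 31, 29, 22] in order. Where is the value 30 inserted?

Starting tree (level order): [13, None, 42, 31, None, 29, None, 22]
Insertion path: 13 -> 42 -> 31 -> 29
Result: insert 30 as right child of 29
Final tree (level order): [13, None, 42, 31, None, 29, None, 22, 30]


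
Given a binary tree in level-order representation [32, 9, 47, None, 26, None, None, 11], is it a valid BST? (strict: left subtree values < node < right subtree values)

Level-order array: [32, 9, 47, None, 26, None, None, 11]
Validate using subtree bounds (lo, hi): at each node, require lo < value < hi,
then recurse left with hi=value and right with lo=value.
Preorder trace (stopping at first violation):
  at node 32 with bounds (-inf, +inf): OK
  at node 9 with bounds (-inf, 32): OK
  at node 26 with bounds (9, 32): OK
  at node 11 with bounds (9, 26): OK
  at node 47 with bounds (32, +inf): OK
No violation found at any node.
Result: Valid BST


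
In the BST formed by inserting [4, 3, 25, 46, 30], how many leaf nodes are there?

Tree built from: [4, 3, 25, 46, 30]
Tree (level-order array): [4, 3, 25, None, None, None, 46, 30]
Rule: A leaf has 0 children.
Per-node child counts:
  node 4: 2 child(ren)
  node 3: 0 child(ren)
  node 25: 1 child(ren)
  node 46: 1 child(ren)
  node 30: 0 child(ren)
Matching nodes: [3, 30]
Count of leaf nodes: 2


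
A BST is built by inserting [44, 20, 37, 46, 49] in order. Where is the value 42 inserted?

Starting tree (level order): [44, 20, 46, None, 37, None, 49]
Insertion path: 44 -> 20 -> 37
Result: insert 42 as right child of 37
Final tree (level order): [44, 20, 46, None, 37, None, 49, None, 42]


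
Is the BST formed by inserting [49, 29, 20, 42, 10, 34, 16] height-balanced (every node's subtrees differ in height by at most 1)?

Tree (level-order array): [49, 29, None, 20, 42, 10, None, 34, None, None, 16]
Definition: a tree is height-balanced if, at every node, |h(left) - h(right)| <= 1 (empty subtree has height -1).
Bottom-up per-node check:
  node 16: h_left=-1, h_right=-1, diff=0 [OK], height=0
  node 10: h_left=-1, h_right=0, diff=1 [OK], height=1
  node 20: h_left=1, h_right=-1, diff=2 [FAIL (|1--1|=2 > 1)], height=2
  node 34: h_left=-1, h_right=-1, diff=0 [OK], height=0
  node 42: h_left=0, h_right=-1, diff=1 [OK], height=1
  node 29: h_left=2, h_right=1, diff=1 [OK], height=3
  node 49: h_left=3, h_right=-1, diff=4 [FAIL (|3--1|=4 > 1)], height=4
Node 20 violates the condition: |1 - -1| = 2 > 1.
Result: Not balanced


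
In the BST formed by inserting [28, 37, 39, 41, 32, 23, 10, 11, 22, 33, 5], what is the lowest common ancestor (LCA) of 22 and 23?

Tree insertion order: [28, 37, 39, 41, 32, 23, 10, 11, 22, 33, 5]
Tree (level-order array): [28, 23, 37, 10, None, 32, 39, 5, 11, None, 33, None, 41, None, None, None, 22]
In a BST, the LCA of p=22, q=23 is the first node v on the
root-to-leaf path with p <= v <= q (go left if both < v, right if both > v).
Walk from root:
  at 28: both 22 and 23 < 28, go left
  at 23: 22 <= 23 <= 23, this is the LCA
LCA = 23


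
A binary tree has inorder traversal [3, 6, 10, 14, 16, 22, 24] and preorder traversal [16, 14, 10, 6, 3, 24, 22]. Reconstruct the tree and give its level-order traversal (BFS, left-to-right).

Inorder:  [3, 6, 10, 14, 16, 22, 24]
Preorder: [16, 14, 10, 6, 3, 24, 22]
Algorithm: preorder visits root first, so consume preorder in order;
for each root, split the current inorder slice at that value into
left-subtree inorder and right-subtree inorder, then recurse.
Recursive splits:
  root=16; inorder splits into left=[3, 6, 10, 14], right=[22, 24]
  root=14; inorder splits into left=[3, 6, 10], right=[]
  root=10; inorder splits into left=[3, 6], right=[]
  root=6; inorder splits into left=[3], right=[]
  root=3; inorder splits into left=[], right=[]
  root=24; inorder splits into left=[22], right=[]
  root=22; inorder splits into left=[], right=[]
Reconstructed level-order: [16, 14, 24, 10, 22, 6, 3]


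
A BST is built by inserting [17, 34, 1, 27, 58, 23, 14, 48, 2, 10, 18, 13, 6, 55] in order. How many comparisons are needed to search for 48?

Search path for 48: 17 -> 34 -> 58 -> 48
Found: True
Comparisons: 4


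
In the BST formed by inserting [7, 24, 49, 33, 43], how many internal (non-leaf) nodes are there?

Tree built from: [7, 24, 49, 33, 43]
Tree (level-order array): [7, None, 24, None, 49, 33, None, None, 43]
Rule: An internal node has at least one child.
Per-node child counts:
  node 7: 1 child(ren)
  node 24: 1 child(ren)
  node 49: 1 child(ren)
  node 33: 1 child(ren)
  node 43: 0 child(ren)
Matching nodes: [7, 24, 49, 33]
Count of internal (non-leaf) nodes: 4


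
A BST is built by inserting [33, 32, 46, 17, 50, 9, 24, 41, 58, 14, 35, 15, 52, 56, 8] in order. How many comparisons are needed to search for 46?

Search path for 46: 33 -> 46
Found: True
Comparisons: 2


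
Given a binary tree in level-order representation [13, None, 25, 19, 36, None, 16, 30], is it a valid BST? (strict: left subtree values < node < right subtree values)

Level-order array: [13, None, 25, 19, 36, None, 16, 30]
Validate using subtree bounds (lo, hi): at each node, require lo < value < hi,
then recurse left with hi=value and right with lo=value.
Preorder trace (stopping at first violation):
  at node 13 with bounds (-inf, +inf): OK
  at node 25 with bounds (13, +inf): OK
  at node 19 with bounds (13, 25): OK
  at node 16 with bounds (19, 25): VIOLATION
Node 16 violates its bound: not (19 < 16 < 25).
Result: Not a valid BST


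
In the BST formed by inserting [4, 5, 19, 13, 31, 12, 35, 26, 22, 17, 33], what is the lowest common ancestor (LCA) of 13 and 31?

Tree insertion order: [4, 5, 19, 13, 31, 12, 35, 26, 22, 17, 33]
Tree (level-order array): [4, None, 5, None, 19, 13, 31, 12, 17, 26, 35, None, None, None, None, 22, None, 33]
In a BST, the LCA of p=13, q=31 is the first node v on the
root-to-leaf path with p <= v <= q (go left if both < v, right if both > v).
Walk from root:
  at 4: both 13 and 31 > 4, go right
  at 5: both 13 and 31 > 5, go right
  at 19: 13 <= 19 <= 31, this is the LCA
LCA = 19


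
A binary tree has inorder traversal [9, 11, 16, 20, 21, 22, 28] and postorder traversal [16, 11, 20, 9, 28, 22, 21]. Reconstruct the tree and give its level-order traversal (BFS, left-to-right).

Inorder:   [9, 11, 16, 20, 21, 22, 28]
Postorder: [16, 11, 20, 9, 28, 22, 21]
Algorithm: postorder visits root last, so walk postorder right-to-left;
each value is the root of the current inorder slice — split it at that
value, recurse on the right subtree first, then the left.
Recursive splits:
  root=21; inorder splits into left=[9, 11, 16, 20], right=[22, 28]
  root=22; inorder splits into left=[], right=[28]
  root=28; inorder splits into left=[], right=[]
  root=9; inorder splits into left=[], right=[11, 16, 20]
  root=20; inorder splits into left=[11, 16], right=[]
  root=11; inorder splits into left=[], right=[16]
  root=16; inorder splits into left=[], right=[]
Reconstructed level-order: [21, 9, 22, 20, 28, 11, 16]


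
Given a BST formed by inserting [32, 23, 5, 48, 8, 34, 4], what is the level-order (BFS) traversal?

Tree insertion order: [32, 23, 5, 48, 8, 34, 4]
Tree (level-order array): [32, 23, 48, 5, None, 34, None, 4, 8]
BFS from the root, enqueuing left then right child of each popped node:
  queue [32] -> pop 32, enqueue [23, 48], visited so far: [32]
  queue [23, 48] -> pop 23, enqueue [5], visited so far: [32, 23]
  queue [48, 5] -> pop 48, enqueue [34], visited so far: [32, 23, 48]
  queue [5, 34] -> pop 5, enqueue [4, 8], visited so far: [32, 23, 48, 5]
  queue [34, 4, 8] -> pop 34, enqueue [none], visited so far: [32, 23, 48, 5, 34]
  queue [4, 8] -> pop 4, enqueue [none], visited so far: [32, 23, 48, 5, 34, 4]
  queue [8] -> pop 8, enqueue [none], visited so far: [32, 23, 48, 5, 34, 4, 8]
Result: [32, 23, 48, 5, 34, 4, 8]


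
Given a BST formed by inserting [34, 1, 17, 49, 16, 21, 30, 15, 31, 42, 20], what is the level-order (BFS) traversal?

Tree insertion order: [34, 1, 17, 49, 16, 21, 30, 15, 31, 42, 20]
Tree (level-order array): [34, 1, 49, None, 17, 42, None, 16, 21, None, None, 15, None, 20, 30, None, None, None, None, None, 31]
BFS from the root, enqueuing left then right child of each popped node:
  queue [34] -> pop 34, enqueue [1, 49], visited so far: [34]
  queue [1, 49] -> pop 1, enqueue [17], visited so far: [34, 1]
  queue [49, 17] -> pop 49, enqueue [42], visited so far: [34, 1, 49]
  queue [17, 42] -> pop 17, enqueue [16, 21], visited so far: [34, 1, 49, 17]
  queue [42, 16, 21] -> pop 42, enqueue [none], visited so far: [34, 1, 49, 17, 42]
  queue [16, 21] -> pop 16, enqueue [15], visited so far: [34, 1, 49, 17, 42, 16]
  queue [21, 15] -> pop 21, enqueue [20, 30], visited so far: [34, 1, 49, 17, 42, 16, 21]
  queue [15, 20, 30] -> pop 15, enqueue [none], visited so far: [34, 1, 49, 17, 42, 16, 21, 15]
  queue [20, 30] -> pop 20, enqueue [none], visited so far: [34, 1, 49, 17, 42, 16, 21, 15, 20]
  queue [30] -> pop 30, enqueue [31], visited so far: [34, 1, 49, 17, 42, 16, 21, 15, 20, 30]
  queue [31] -> pop 31, enqueue [none], visited so far: [34, 1, 49, 17, 42, 16, 21, 15, 20, 30, 31]
Result: [34, 1, 49, 17, 42, 16, 21, 15, 20, 30, 31]


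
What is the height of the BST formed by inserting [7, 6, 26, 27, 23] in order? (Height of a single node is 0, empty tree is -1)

Insertion order: [7, 6, 26, 27, 23]
Tree (level-order array): [7, 6, 26, None, None, 23, 27]
Compute height bottom-up (empty subtree = -1):
  height(6) = 1 + max(-1, -1) = 0
  height(23) = 1 + max(-1, -1) = 0
  height(27) = 1 + max(-1, -1) = 0
  height(26) = 1 + max(0, 0) = 1
  height(7) = 1 + max(0, 1) = 2
Height = 2


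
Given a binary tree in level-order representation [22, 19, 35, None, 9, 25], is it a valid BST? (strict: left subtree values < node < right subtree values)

Level-order array: [22, 19, 35, None, 9, 25]
Validate using subtree bounds (lo, hi): at each node, require lo < value < hi,
then recurse left with hi=value and right with lo=value.
Preorder trace (stopping at first violation):
  at node 22 with bounds (-inf, +inf): OK
  at node 19 with bounds (-inf, 22): OK
  at node 9 with bounds (19, 22): VIOLATION
Node 9 violates its bound: not (19 < 9 < 22).
Result: Not a valid BST


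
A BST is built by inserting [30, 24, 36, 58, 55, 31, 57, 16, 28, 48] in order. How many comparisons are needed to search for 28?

Search path for 28: 30 -> 24 -> 28
Found: True
Comparisons: 3


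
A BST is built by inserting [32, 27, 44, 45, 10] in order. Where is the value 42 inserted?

Starting tree (level order): [32, 27, 44, 10, None, None, 45]
Insertion path: 32 -> 44
Result: insert 42 as left child of 44
Final tree (level order): [32, 27, 44, 10, None, 42, 45]


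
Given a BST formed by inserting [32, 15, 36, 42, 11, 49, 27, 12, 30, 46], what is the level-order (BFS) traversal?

Tree insertion order: [32, 15, 36, 42, 11, 49, 27, 12, 30, 46]
Tree (level-order array): [32, 15, 36, 11, 27, None, 42, None, 12, None, 30, None, 49, None, None, None, None, 46]
BFS from the root, enqueuing left then right child of each popped node:
  queue [32] -> pop 32, enqueue [15, 36], visited so far: [32]
  queue [15, 36] -> pop 15, enqueue [11, 27], visited so far: [32, 15]
  queue [36, 11, 27] -> pop 36, enqueue [42], visited so far: [32, 15, 36]
  queue [11, 27, 42] -> pop 11, enqueue [12], visited so far: [32, 15, 36, 11]
  queue [27, 42, 12] -> pop 27, enqueue [30], visited so far: [32, 15, 36, 11, 27]
  queue [42, 12, 30] -> pop 42, enqueue [49], visited so far: [32, 15, 36, 11, 27, 42]
  queue [12, 30, 49] -> pop 12, enqueue [none], visited so far: [32, 15, 36, 11, 27, 42, 12]
  queue [30, 49] -> pop 30, enqueue [none], visited so far: [32, 15, 36, 11, 27, 42, 12, 30]
  queue [49] -> pop 49, enqueue [46], visited so far: [32, 15, 36, 11, 27, 42, 12, 30, 49]
  queue [46] -> pop 46, enqueue [none], visited so far: [32, 15, 36, 11, 27, 42, 12, 30, 49, 46]
Result: [32, 15, 36, 11, 27, 42, 12, 30, 49, 46]


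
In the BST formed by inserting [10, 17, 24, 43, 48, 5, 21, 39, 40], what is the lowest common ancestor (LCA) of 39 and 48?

Tree insertion order: [10, 17, 24, 43, 48, 5, 21, 39, 40]
Tree (level-order array): [10, 5, 17, None, None, None, 24, 21, 43, None, None, 39, 48, None, 40]
In a BST, the LCA of p=39, q=48 is the first node v on the
root-to-leaf path with p <= v <= q (go left if both < v, right if both > v).
Walk from root:
  at 10: both 39 and 48 > 10, go right
  at 17: both 39 and 48 > 17, go right
  at 24: both 39 and 48 > 24, go right
  at 43: 39 <= 43 <= 48, this is the LCA
LCA = 43


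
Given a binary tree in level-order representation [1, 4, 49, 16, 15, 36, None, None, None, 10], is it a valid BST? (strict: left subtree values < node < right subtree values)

Level-order array: [1, 4, 49, 16, 15, 36, None, None, None, 10]
Validate using subtree bounds (lo, hi): at each node, require lo < value < hi,
then recurse left with hi=value and right with lo=value.
Preorder trace (stopping at first violation):
  at node 1 with bounds (-inf, +inf): OK
  at node 4 with bounds (-inf, 1): VIOLATION
Node 4 violates its bound: not (-inf < 4 < 1).
Result: Not a valid BST


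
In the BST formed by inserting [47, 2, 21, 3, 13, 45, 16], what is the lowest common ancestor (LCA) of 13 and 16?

Tree insertion order: [47, 2, 21, 3, 13, 45, 16]
Tree (level-order array): [47, 2, None, None, 21, 3, 45, None, 13, None, None, None, 16]
In a BST, the LCA of p=13, q=16 is the first node v on the
root-to-leaf path with p <= v <= q (go left if both < v, right if both > v).
Walk from root:
  at 47: both 13 and 16 < 47, go left
  at 2: both 13 and 16 > 2, go right
  at 21: both 13 and 16 < 21, go left
  at 3: both 13 and 16 > 3, go right
  at 13: 13 <= 13 <= 16, this is the LCA
LCA = 13


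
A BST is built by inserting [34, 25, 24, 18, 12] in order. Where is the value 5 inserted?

Starting tree (level order): [34, 25, None, 24, None, 18, None, 12]
Insertion path: 34 -> 25 -> 24 -> 18 -> 12
Result: insert 5 as left child of 12
Final tree (level order): [34, 25, None, 24, None, 18, None, 12, None, 5]


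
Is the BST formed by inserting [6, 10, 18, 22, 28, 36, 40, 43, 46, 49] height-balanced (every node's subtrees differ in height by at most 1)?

Tree (level-order array): [6, None, 10, None, 18, None, 22, None, 28, None, 36, None, 40, None, 43, None, 46, None, 49]
Definition: a tree is height-balanced if, at every node, |h(left) - h(right)| <= 1 (empty subtree has height -1).
Bottom-up per-node check:
  node 49: h_left=-1, h_right=-1, diff=0 [OK], height=0
  node 46: h_left=-1, h_right=0, diff=1 [OK], height=1
  node 43: h_left=-1, h_right=1, diff=2 [FAIL (|-1-1|=2 > 1)], height=2
  node 40: h_left=-1, h_right=2, diff=3 [FAIL (|-1-2|=3 > 1)], height=3
  node 36: h_left=-1, h_right=3, diff=4 [FAIL (|-1-3|=4 > 1)], height=4
  node 28: h_left=-1, h_right=4, diff=5 [FAIL (|-1-4|=5 > 1)], height=5
  node 22: h_left=-1, h_right=5, diff=6 [FAIL (|-1-5|=6 > 1)], height=6
  node 18: h_left=-1, h_right=6, diff=7 [FAIL (|-1-6|=7 > 1)], height=7
  node 10: h_left=-1, h_right=7, diff=8 [FAIL (|-1-7|=8 > 1)], height=8
  node 6: h_left=-1, h_right=8, diff=9 [FAIL (|-1-8|=9 > 1)], height=9
Node 43 violates the condition: |-1 - 1| = 2 > 1.
Result: Not balanced


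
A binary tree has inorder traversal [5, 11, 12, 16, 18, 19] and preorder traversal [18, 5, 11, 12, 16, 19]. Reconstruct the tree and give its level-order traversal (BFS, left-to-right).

Inorder:  [5, 11, 12, 16, 18, 19]
Preorder: [18, 5, 11, 12, 16, 19]
Algorithm: preorder visits root first, so consume preorder in order;
for each root, split the current inorder slice at that value into
left-subtree inorder and right-subtree inorder, then recurse.
Recursive splits:
  root=18; inorder splits into left=[5, 11, 12, 16], right=[19]
  root=5; inorder splits into left=[], right=[11, 12, 16]
  root=11; inorder splits into left=[], right=[12, 16]
  root=12; inorder splits into left=[], right=[16]
  root=16; inorder splits into left=[], right=[]
  root=19; inorder splits into left=[], right=[]
Reconstructed level-order: [18, 5, 19, 11, 12, 16]


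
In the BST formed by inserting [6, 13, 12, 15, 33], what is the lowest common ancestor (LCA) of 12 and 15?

Tree insertion order: [6, 13, 12, 15, 33]
Tree (level-order array): [6, None, 13, 12, 15, None, None, None, 33]
In a BST, the LCA of p=12, q=15 is the first node v on the
root-to-leaf path with p <= v <= q (go left if both < v, right if both > v).
Walk from root:
  at 6: both 12 and 15 > 6, go right
  at 13: 12 <= 13 <= 15, this is the LCA
LCA = 13


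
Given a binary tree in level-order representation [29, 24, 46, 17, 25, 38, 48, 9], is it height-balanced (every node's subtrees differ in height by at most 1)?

Tree (level-order array): [29, 24, 46, 17, 25, 38, 48, 9]
Definition: a tree is height-balanced if, at every node, |h(left) - h(right)| <= 1 (empty subtree has height -1).
Bottom-up per-node check:
  node 9: h_left=-1, h_right=-1, diff=0 [OK], height=0
  node 17: h_left=0, h_right=-1, diff=1 [OK], height=1
  node 25: h_left=-1, h_right=-1, diff=0 [OK], height=0
  node 24: h_left=1, h_right=0, diff=1 [OK], height=2
  node 38: h_left=-1, h_right=-1, diff=0 [OK], height=0
  node 48: h_left=-1, h_right=-1, diff=0 [OK], height=0
  node 46: h_left=0, h_right=0, diff=0 [OK], height=1
  node 29: h_left=2, h_right=1, diff=1 [OK], height=3
All nodes satisfy the balance condition.
Result: Balanced


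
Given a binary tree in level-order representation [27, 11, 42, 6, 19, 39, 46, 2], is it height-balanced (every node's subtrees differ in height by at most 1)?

Tree (level-order array): [27, 11, 42, 6, 19, 39, 46, 2]
Definition: a tree is height-balanced if, at every node, |h(left) - h(right)| <= 1 (empty subtree has height -1).
Bottom-up per-node check:
  node 2: h_left=-1, h_right=-1, diff=0 [OK], height=0
  node 6: h_left=0, h_right=-1, diff=1 [OK], height=1
  node 19: h_left=-1, h_right=-1, diff=0 [OK], height=0
  node 11: h_left=1, h_right=0, diff=1 [OK], height=2
  node 39: h_left=-1, h_right=-1, diff=0 [OK], height=0
  node 46: h_left=-1, h_right=-1, diff=0 [OK], height=0
  node 42: h_left=0, h_right=0, diff=0 [OK], height=1
  node 27: h_left=2, h_right=1, diff=1 [OK], height=3
All nodes satisfy the balance condition.
Result: Balanced


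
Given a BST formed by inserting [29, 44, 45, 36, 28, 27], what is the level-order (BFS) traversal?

Tree insertion order: [29, 44, 45, 36, 28, 27]
Tree (level-order array): [29, 28, 44, 27, None, 36, 45]
BFS from the root, enqueuing left then right child of each popped node:
  queue [29] -> pop 29, enqueue [28, 44], visited so far: [29]
  queue [28, 44] -> pop 28, enqueue [27], visited so far: [29, 28]
  queue [44, 27] -> pop 44, enqueue [36, 45], visited so far: [29, 28, 44]
  queue [27, 36, 45] -> pop 27, enqueue [none], visited so far: [29, 28, 44, 27]
  queue [36, 45] -> pop 36, enqueue [none], visited so far: [29, 28, 44, 27, 36]
  queue [45] -> pop 45, enqueue [none], visited so far: [29, 28, 44, 27, 36, 45]
Result: [29, 28, 44, 27, 36, 45]


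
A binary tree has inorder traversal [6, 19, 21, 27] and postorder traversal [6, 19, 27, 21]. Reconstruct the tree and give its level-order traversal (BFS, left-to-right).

Inorder:   [6, 19, 21, 27]
Postorder: [6, 19, 27, 21]
Algorithm: postorder visits root last, so walk postorder right-to-left;
each value is the root of the current inorder slice — split it at that
value, recurse on the right subtree first, then the left.
Recursive splits:
  root=21; inorder splits into left=[6, 19], right=[27]
  root=27; inorder splits into left=[], right=[]
  root=19; inorder splits into left=[6], right=[]
  root=6; inorder splits into left=[], right=[]
Reconstructed level-order: [21, 19, 27, 6]


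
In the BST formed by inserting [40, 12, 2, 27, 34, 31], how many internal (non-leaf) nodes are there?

Tree built from: [40, 12, 2, 27, 34, 31]
Tree (level-order array): [40, 12, None, 2, 27, None, None, None, 34, 31]
Rule: An internal node has at least one child.
Per-node child counts:
  node 40: 1 child(ren)
  node 12: 2 child(ren)
  node 2: 0 child(ren)
  node 27: 1 child(ren)
  node 34: 1 child(ren)
  node 31: 0 child(ren)
Matching nodes: [40, 12, 27, 34]
Count of internal (non-leaf) nodes: 4


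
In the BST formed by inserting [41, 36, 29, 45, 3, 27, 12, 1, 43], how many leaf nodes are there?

Tree built from: [41, 36, 29, 45, 3, 27, 12, 1, 43]
Tree (level-order array): [41, 36, 45, 29, None, 43, None, 3, None, None, None, 1, 27, None, None, 12]
Rule: A leaf has 0 children.
Per-node child counts:
  node 41: 2 child(ren)
  node 36: 1 child(ren)
  node 29: 1 child(ren)
  node 3: 2 child(ren)
  node 1: 0 child(ren)
  node 27: 1 child(ren)
  node 12: 0 child(ren)
  node 45: 1 child(ren)
  node 43: 0 child(ren)
Matching nodes: [1, 12, 43]
Count of leaf nodes: 3


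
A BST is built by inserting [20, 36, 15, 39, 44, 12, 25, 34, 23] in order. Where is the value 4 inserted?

Starting tree (level order): [20, 15, 36, 12, None, 25, 39, None, None, 23, 34, None, 44]
Insertion path: 20 -> 15 -> 12
Result: insert 4 as left child of 12
Final tree (level order): [20, 15, 36, 12, None, 25, 39, 4, None, 23, 34, None, 44]


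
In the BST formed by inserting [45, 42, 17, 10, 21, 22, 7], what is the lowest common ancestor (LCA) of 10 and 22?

Tree insertion order: [45, 42, 17, 10, 21, 22, 7]
Tree (level-order array): [45, 42, None, 17, None, 10, 21, 7, None, None, 22]
In a BST, the LCA of p=10, q=22 is the first node v on the
root-to-leaf path with p <= v <= q (go left if both < v, right if both > v).
Walk from root:
  at 45: both 10 and 22 < 45, go left
  at 42: both 10 and 22 < 42, go left
  at 17: 10 <= 17 <= 22, this is the LCA
LCA = 17


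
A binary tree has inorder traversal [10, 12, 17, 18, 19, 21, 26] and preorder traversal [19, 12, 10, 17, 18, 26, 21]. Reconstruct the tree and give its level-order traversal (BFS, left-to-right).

Inorder:  [10, 12, 17, 18, 19, 21, 26]
Preorder: [19, 12, 10, 17, 18, 26, 21]
Algorithm: preorder visits root first, so consume preorder in order;
for each root, split the current inorder slice at that value into
left-subtree inorder and right-subtree inorder, then recurse.
Recursive splits:
  root=19; inorder splits into left=[10, 12, 17, 18], right=[21, 26]
  root=12; inorder splits into left=[10], right=[17, 18]
  root=10; inorder splits into left=[], right=[]
  root=17; inorder splits into left=[], right=[18]
  root=18; inorder splits into left=[], right=[]
  root=26; inorder splits into left=[21], right=[]
  root=21; inorder splits into left=[], right=[]
Reconstructed level-order: [19, 12, 26, 10, 17, 21, 18]


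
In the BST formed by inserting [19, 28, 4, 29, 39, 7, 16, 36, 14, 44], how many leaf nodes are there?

Tree built from: [19, 28, 4, 29, 39, 7, 16, 36, 14, 44]
Tree (level-order array): [19, 4, 28, None, 7, None, 29, None, 16, None, 39, 14, None, 36, 44]
Rule: A leaf has 0 children.
Per-node child counts:
  node 19: 2 child(ren)
  node 4: 1 child(ren)
  node 7: 1 child(ren)
  node 16: 1 child(ren)
  node 14: 0 child(ren)
  node 28: 1 child(ren)
  node 29: 1 child(ren)
  node 39: 2 child(ren)
  node 36: 0 child(ren)
  node 44: 0 child(ren)
Matching nodes: [14, 36, 44]
Count of leaf nodes: 3


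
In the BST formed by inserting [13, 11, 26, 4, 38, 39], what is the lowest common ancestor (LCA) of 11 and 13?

Tree insertion order: [13, 11, 26, 4, 38, 39]
Tree (level-order array): [13, 11, 26, 4, None, None, 38, None, None, None, 39]
In a BST, the LCA of p=11, q=13 is the first node v on the
root-to-leaf path with p <= v <= q (go left if both < v, right if both > v).
Walk from root:
  at 13: 11 <= 13 <= 13, this is the LCA
LCA = 13


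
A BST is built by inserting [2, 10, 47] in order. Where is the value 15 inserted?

Starting tree (level order): [2, None, 10, None, 47]
Insertion path: 2 -> 10 -> 47
Result: insert 15 as left child of 47
Final tree (level order): [2, None, 10, None, 47, 15]


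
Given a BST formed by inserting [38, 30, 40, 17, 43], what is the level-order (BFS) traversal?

Tree insertion order: [38, 30, 40, 17, 43]
Tree (level-order array): [38, 30, 40, 17, None, None, 43]
BFS from the root, enqueuing left then right child of each popped node:
  queue [38] -> pop 38, enqueue [30, 40], visited so far: [38]
  queue [30, 40] -> pop 30, enqueue [17], visited so far: [38, 30]
  queue [40, 17] -> pop 40, enqueue [43], visited so far: [38, 30, 40]
  queue [17, 43] -> pop 17, enqueue [none], visited so far: [38, 30, 40, 17]
  queue [43] -> pop 43, enqueue [none], visited so far: [38, 30, 40, 17, 43]
Result: [38, 30, 40, 17, 43]


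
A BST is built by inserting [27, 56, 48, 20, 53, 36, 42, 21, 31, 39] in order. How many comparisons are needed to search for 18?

Search path for 18: 27 -> 20
Found: False
Comparisons: 2


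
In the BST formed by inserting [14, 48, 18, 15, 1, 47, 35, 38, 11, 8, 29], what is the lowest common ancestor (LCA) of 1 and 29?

Tree insertion order: [14, 48, 18, 15, 1, 47, 35, 38, 11, 8, 29]
Tree (level-order array): [14, 1, 48, None, 11, 18, None, 8, None, 15, 47, None, None, None, None, 35, None, 29, 38]
In a BST, the LCA of p=1, q=29 is the first node v on the
root-to-leaf path with p <= v <= q (go left if both < v, right if both > v).
Walk from root:
  at 14: 1 <= 14 <= 29, this is the LCA
LCA = 14
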